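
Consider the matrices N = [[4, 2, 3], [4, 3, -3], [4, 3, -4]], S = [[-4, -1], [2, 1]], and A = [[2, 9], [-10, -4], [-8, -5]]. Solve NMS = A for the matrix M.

M = [[-2, 3], [5, -2], [2, 3]]

Isolating M: multiply by N⁻¹ from the left and S⁻¹ from the right, so M = N⁻¹AS⁻¹.
det N = -4; the adjugate gives N⁻¹ = [[3/4, -17/4, 15/4], [-1, 7, -6], [0, 1, -1]].
S has determinant -2; S⁻¹ = [[-1/2, -1/2], [1, 2]].
N⁻¹A = [[14, 5], [-24, -7], [-2, 1]].
M = (N⁻¹A)S⁻¹ = [[-2, 3], [5, -2], [2, 3]].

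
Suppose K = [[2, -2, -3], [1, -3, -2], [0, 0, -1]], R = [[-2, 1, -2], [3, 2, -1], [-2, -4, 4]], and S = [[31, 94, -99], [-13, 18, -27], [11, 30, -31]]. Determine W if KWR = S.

W = [[0, 2, -5], [0, 3, -4], [-4, -3, 5]]

W = K⁻¹SR⁻¹ (apply K⁻¹ on the left and R⁻¹ on the right).
det K = 4; the adjugate gives K⁻¹ = [[3/4, -1/2, -5/4], [1/4, -1/2, 1/4], [0, 0, -1]].
det R = -2; the adjugate gives R⁻¹ = [[-2, -2, -3/2], [5, 6, 4], [4, 5, 7/2]].
K⁻¹S = [[16, 24, -22], [17, 22, -19], [-11, -30, 31]].
W = (K⁻¹S)R⁻¹ = [[0, 2, -5], [0, 3, -4], [-4, -3, 5]].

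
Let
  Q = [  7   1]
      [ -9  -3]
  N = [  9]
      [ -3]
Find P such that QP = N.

Left-multiplying both sides by Q⁻¹ gives P = Q⁻¹N.
det Q = -12, so Q⁻¹ = [[1/4, 1/12], [-3/4, -7/12]].
P = Q⁻¹N = [[1/4, 1/12], [-3/4, -7/12]] · [[9], [-3]] = [[2], [-5]].

P = [[2], [-5]]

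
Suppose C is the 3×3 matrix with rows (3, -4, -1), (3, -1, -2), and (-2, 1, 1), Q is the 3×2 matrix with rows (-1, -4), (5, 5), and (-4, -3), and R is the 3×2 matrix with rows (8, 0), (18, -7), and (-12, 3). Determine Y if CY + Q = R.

Y = [[4, -5], [1, -5], [-1, 1]]

CY = R − Q = [[9, 4], [13, -12], [-8, 6]].
Since C multiplies Y on the left, Y = C⁻¹(R − Q).
C has determinant -2; C⁻¹ = [[-1/2, -3/2, -7/2], [-1/2, -1/2, -3/2], [-1/2, -5/2, -9/2]].
Y = C⁻¹(R − Q) = [[4, -5], [1, -5], [-1, 1]].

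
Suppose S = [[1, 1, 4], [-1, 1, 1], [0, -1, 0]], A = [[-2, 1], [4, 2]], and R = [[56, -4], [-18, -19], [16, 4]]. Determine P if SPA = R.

Left-multiply by S⁻¹ and right-multiply by A⁻¹: P = S⁻¹RA⁻¹.
det S = 5, so S⁻¹ = [[1/5, -4/5, -3/5], [0, 0, -1], [1/5, 1/5, 2/5]].
A has determinant -8; A⁻¹ = [[-1/4, 1/8], [1/2, 1/4]].
S⁻¹R = [[16, 12], [-16, -4], [14, -3]].
P = (S⁻¹R)A⁻¹ = [[2, 5], [2, -3], [-5, 1]].

P = [[2, 5], [2, -3], [-5, 1]]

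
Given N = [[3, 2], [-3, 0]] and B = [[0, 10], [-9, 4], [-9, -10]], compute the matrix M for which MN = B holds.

Right-multiplying both sides by N⁻¹ gives M = BN⁻¹.
det N = 6; the adjugate gives N⁻¹ = [[0, -1/3], [1/2, 1/2]].
M = BN⁻¹ = [[0, 10], [-9, 4], [-9, -10]] · [[0, -1/3], [1/2, 1/2]] = [[5, 5], [2, 5], [-5, -2]].

M = [[5, 5], [2, 5], [-5, -2]]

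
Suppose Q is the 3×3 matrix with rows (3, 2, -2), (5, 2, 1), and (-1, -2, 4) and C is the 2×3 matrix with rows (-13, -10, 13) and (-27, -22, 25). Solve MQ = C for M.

Q is on the right of M, so right-multiply by Q⁻¹: M = CQ⁻¹.
Q has determinant 4; Q⁻¹ = [[5/2, -1, 3/2], [-21/4, 5/2, -13/4], [-2, 1, -1]].
M = CQ⁻¹ = [[-13, -10, 13], [-27, -22, 25]] · [[5/2, -1, 3/2], [-21/4, 5/2, -13/4], [-2, 1, -1]] = [[-6, 1, 0], [-2, -3, 6]].

M = [[-6, 1, 0], [-2, -3, 6]]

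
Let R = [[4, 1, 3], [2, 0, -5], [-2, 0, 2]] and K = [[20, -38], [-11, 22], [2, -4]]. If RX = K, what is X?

Since R multiplies X on the left, X = R⁻¹K.
R has determinant 6; R⁻¹ = [[0, -1/3, -5/6], [1, 7/3, 13/3], [0, -1/3, -1/3]].
X = R⁻¹K = [[0, -1/3, -5/6], [1, 7/3, 13/3], [0, -1/3, -1/3]] · [[20, -38], [-11, 22], [2, -4]] = [[2, -4], [3, -4], [3, -6]].

X = [[2, -4], [3, -4], [3, -6]]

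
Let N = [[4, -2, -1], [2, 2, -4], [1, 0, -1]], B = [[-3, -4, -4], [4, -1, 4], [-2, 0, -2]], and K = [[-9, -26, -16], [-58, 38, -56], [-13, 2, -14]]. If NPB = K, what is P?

P = [[0, -2, -3], [-3, -5, -3], [-1, 4, 4]]

Isolating P: multiply by N⁻¹ from the left and B⁻¹ from the right, so P = N⁻¹KB⁻¹.
det N = -2, so N⁻¹ = [[1, 1, -5], [1, 3/2, -7], [1, 1, -6]].
det B = 2, so B⁻¹ = [[1, -4, -10], [0, -1, -2], [-1, 4, 19/2]].
N⁻¹K = [[-2, 2, -2], [-5, 17, -2], [11, 0, 12]].
P = (N⁻¹K)B⁻¹ = [[0, -2, -3], [-3, -5, -3], [-1, 4, 4]].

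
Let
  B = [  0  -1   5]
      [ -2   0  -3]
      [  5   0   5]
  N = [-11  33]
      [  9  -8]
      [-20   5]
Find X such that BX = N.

X = [[-3, -5], [6, -3], [-1, 6]]

Left-multiplying both sides by B⁻¹ gives X = B⁻¹N.
det B = 5, so B⁻¹ = [[0, 1, 3/5], [-1, -5, -2], [0, -1, -2/5]].
X = B⁻¹N = [[0, 1, 3/5], [-1, -5, -2], [0, -1, -2/5]] · [[-11, 33], [9, -8], [-20, 5]] = [[-3, -5], [6, -3], [-1, 6]].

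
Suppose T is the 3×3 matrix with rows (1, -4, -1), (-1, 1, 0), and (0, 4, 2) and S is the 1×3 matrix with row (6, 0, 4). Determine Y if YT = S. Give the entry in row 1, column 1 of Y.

T is on the right of Y, so right-multiply by T⁻¹: Y = ST⁻¹.
det T = -2; the adjugate gives T⁻¹ = [[-1, -2, -1/2], [-1, -1, -1/2], [2, 2, 3/2]].
Y = ST⁻¹ = [[6, 0, 4]] · [[-1, -2, -1/2], [-1, -1, -1/2], [2, 2, 3/2]] = [[2, -4, 3]].

2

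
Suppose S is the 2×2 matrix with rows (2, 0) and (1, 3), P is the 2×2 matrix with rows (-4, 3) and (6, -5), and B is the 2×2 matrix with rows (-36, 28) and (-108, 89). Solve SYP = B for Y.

Y = [[3, -1], [0, -5]]

Isolating Y: multiply by S⁻¹ from the left and P⁻¹ from the right, so Y = S⁻¹BP⁻¹.
S has determinant 6; S⁻¹ = [[1/2, 0], [-1/6, 1/3]].
det P = 2, so P⁻¹ = [[-5/2, -3/2], [-3, -2]].
S⁻¹B = [[-18, 14], [-30, 25]].
Y = (S⁻¹B)P⁻¹ = [[3, -1], [0, -5]].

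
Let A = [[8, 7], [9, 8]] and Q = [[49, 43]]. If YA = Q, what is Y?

Right-multiplying both sides by A⁻¹ gives Y = QA⁻¹.
det A = 1; the adjugate gives A⁻¹ = [[8, -7], [-9, 8]].
Y = QA⁻¹ = [[49, 43]] · [[8, -7], [-9, 8]] = [[5, 1]].

Y = [[5, 1]]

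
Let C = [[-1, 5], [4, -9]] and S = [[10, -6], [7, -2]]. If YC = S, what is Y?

Since C sits to the right of Y, Y = SC⁻¹.
det C = -11; the adjugate gives C⁻¹ = [[9/11, 5/11], [4/11, 1/11]].
Y = SC⁻¹ = [[10, -6], [7, -2]] · [[9/11, 5/11], [4/11, 1/11]] = [[6, 4], [5, 3]].

Y = [[6, 4], [5, 3]]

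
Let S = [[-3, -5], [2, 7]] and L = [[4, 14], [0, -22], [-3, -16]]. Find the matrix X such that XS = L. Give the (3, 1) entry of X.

-1

Right-multiplying both sides by S⁻¹ gives X = LS⁻¹.
det S = -11, so S⁻¹ = [[-7/11, -5/11], [2/11, 3/11]].
X = LS⁻¹ = [[4, 14], [0, -22], [-3, -16]] · [[-7/11, -5/11], [2/11, 3/11]] = [[0, 2], [-4, -6], [-1, -3]].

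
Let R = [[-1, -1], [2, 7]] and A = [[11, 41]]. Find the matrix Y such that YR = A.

Y = [[1, 6]]

R is on the right of Y, so right-multiply by R⁻¹: Y = AR⁻¹.
det R = -5, so R⁻¹ = [[-7/5, -1/5], [2/5, 1/5]].
Y = AR⁻¹ = [[11, 41]] · [[-7/5, -1/5], [2/5, 1/5]] = [[1, 6]].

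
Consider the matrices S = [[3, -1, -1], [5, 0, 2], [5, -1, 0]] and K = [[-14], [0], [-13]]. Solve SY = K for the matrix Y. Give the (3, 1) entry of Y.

Since S multiplies Y on the left, Y = S⁻¹K.
det S = 1, so S⁻¹ = [[2, 1, -2], [10, 5, -11], [-5, -2, 5]].
Y = S⁻¹K = [[2, 1, -2], [10, 5, -11], [-5, -2, 5]] · [[-14], [0], [-13]] = [[-2], [3], [5]].

5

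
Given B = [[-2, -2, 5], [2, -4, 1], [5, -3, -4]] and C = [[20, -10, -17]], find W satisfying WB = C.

B is on the right of W, so right-multiply by B⁻¹: W = CB⁻¹.
det B = 6; the adjugate gives B⁻¹ = [[19/6, -23/6, 3], [13/6, -17/6, 2], [7/3, -8/3, 2]].
W = CB⁻¹ = [[20, -10, -17]] · [[19/6, -23/6, 3], [13/6, -17/6, 2], [7/3, -8/3, 2]] = [[2, -3, 6]].

W = [[2, -3, 6]]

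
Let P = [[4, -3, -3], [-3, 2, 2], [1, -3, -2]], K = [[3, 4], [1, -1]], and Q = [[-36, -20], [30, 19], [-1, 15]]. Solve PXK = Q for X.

X = [[-5, -3], [1, 4], [-5, -4]]

Isolating X: multiply by P⁻¹ from the left and K⁻¹ from the right, so X = P⁻¹QK⁻¹.
P has determinant -1; P⁻¹ = [[-2, -3, 0], [4, 5, -1], [-7, -9, 1]].
det K = -7, so K⁻¹ = [[1/7, 4/7], [1/7, -3/7]].
P⁻¹Q = [[-18, -17], [7, 0], [-19, -16]].
X = (P⁻¹Q)K⁻¹ = [[-5, -3], [1, 4], [-5, -4]].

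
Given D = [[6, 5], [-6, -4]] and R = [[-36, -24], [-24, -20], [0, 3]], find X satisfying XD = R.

Since D sits to the right of X, X = RD⁻¹.
det D = 6; the adjugate gives D⁻¹ = [[-2/3, -5/6], [1, 1]].
X = RD⁻¹ = [[-36, -24], [-24, -20], [0, 3]] · [[-2/3, -5/6], [1, 1]] = [[0, 6], [-4, 0], [3, 3]].

X = [[0, 6], [-4, 0], [3, 3]]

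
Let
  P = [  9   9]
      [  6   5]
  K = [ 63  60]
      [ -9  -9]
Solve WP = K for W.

W = [[5, 3], [-1, 0]]

Right-multiplying both sides by P⁻¹ gives W = KP⁻¹.
det P = -9, so P⁻¹ = [[-5/9, 1], [2/3, -1]].
W = KP⁻¹ = [[63, 60], [-9, -9]] · [[-5/9, 1], [2/3, -1]] = [[5, 3], [-1, 0]].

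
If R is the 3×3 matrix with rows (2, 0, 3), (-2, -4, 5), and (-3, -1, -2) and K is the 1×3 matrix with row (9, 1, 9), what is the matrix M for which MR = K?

M = [[-2, 1, -5]]

R is on the right of M, so right-multiply by R⁻¹: M = KR⁻¹.
R has determinant -4; R⁻¹ = [[-13/4, 3/4, -3], [19/4, -5/4, 4], [5/2, -1/2, 2]].
M = KR⁻¹ = [[9, 1, 9]] · [[-13/4, 3/4, -3], [19/4, -5/4, 4], [5/2, -1/2, 2]] = [[-2, 1, -5]].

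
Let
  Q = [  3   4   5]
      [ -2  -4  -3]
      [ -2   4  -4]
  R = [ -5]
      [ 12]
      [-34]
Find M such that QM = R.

M = [[-5], [-5], [6]]

Since Q multiplies M on the left, M = Q⁻¹R.
det Q = -4, so Q⁻¹ = [[-7, -9, -2], [1/2, 1/2, 1/4], [4, 5, 1]].
M = Q⁻¹R = [[-7, -9, -2], [1/2, 1/2, 1/4], [4, 5, 1]] · [[-5], [12], [-34]] = [[-5], [-5], [6]].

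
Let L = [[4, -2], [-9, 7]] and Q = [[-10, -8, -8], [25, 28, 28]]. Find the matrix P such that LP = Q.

Since L multiplies P on the left, P = L⁻¹Q.
L has determinant 10; L⁻¹ = [[7/10, 1/5], [9/10, 2/5]].
P = L⁻¹Q = [[7/10, 1/5], [9/10, 2/5]] · [[-10, -8, -8], [25, 28, 28]] = [[-2, 0, 0], [1, 4, 4]].

P = [[-2, 0, 0], [1, 4, 4]]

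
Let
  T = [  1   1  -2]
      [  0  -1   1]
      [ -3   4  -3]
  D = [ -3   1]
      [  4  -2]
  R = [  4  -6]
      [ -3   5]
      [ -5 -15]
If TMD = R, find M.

Left-multiply by T⁻¹ and right-multiply by D⁻¹: M = T⁻¹RD⁻¹.
T has determinant 2; T⁻¹ = [[-1/2, -5/2, -1/2], [-3/2, -9/2, -1/2], [-3/2, -7/2, -1/2]].
D has determinant 2; D⁻¹ = [[-1, -1/2], [-2, -3/2]].
T⁻¹R = [[8, -2], [10, -6], [7, -1]].
M = (T⁻¹R)D⁻¹ = [[-4, -1], [2, 4], [-5, -2]].

M = [[-4, -1], [2, 4], [-5, -2]]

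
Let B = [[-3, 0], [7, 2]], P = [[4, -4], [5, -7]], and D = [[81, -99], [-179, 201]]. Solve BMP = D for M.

Left-multiply by B⁻¹ and right-multiply by P⁻¹: M = B⁻¹DP⁻¹.
det B = -6, so B⁻¹ = [[-1/3, 0], [7/6, 1/2]].
det P = -8, so P⁻¹ = [[7/8, -1/2], [5/8, -1/2]].
B⁻¹D = [[-27, 33], [5, -15]].
M = (B⁻¹D)P⁻¹ = [[-3, -3], [-5, 5]].

M = [[-3, -3], [-5, 5]]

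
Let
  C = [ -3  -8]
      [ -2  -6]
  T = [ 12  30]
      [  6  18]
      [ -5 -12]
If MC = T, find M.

Since C sits to the right of M, M = TC⁻¹.
det C = 2, so C⁻¹ = [[-3, 4], [1, -3/2]].
M = TC⁻¹ = [[12, 30], [6, 18], [-5, -12]] · [[-3, 4], [1, -3/2]] = [[-6, 3], [0, -3], [3, -2]].

M = [[-6, 3], [0, -3], [3, -2]]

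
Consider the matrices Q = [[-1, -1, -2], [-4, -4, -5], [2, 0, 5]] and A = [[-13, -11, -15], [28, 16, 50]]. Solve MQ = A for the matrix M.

M = [[-5, 4, -1], [0, -4, 6]]

Right-multiplying both sides by Q⁻¹ gives M = AQ⁻¹.
Q has determinant -6; Q⁻¹ = [[10/3, -5/6, 1/2], [-5/3, 1/6, -1/2], [-4/3, 1/3, 0]].
M = AQ⁻¹ = [[-13, -11, -15], [28, 16, 50]] · [[10/3, -5/6, 1/2], [-5/3, 1/6, -1/2], [-4/3, 1/3, 0]] = [[-5, 4, -1], [0, -4, 6]].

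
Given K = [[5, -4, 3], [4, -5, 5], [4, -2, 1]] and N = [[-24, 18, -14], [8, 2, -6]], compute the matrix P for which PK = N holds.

K is on the right of P, so right-multiply by K⁻¹: P = NK⁻¹.
det K = -3; the adjugate gives K⁻¹ = [[-5/3, 2/3, 5/3], [-16/3, 7/3, 13/3], [-4, 2, 3]].
P = NK⁻¹ = [[-24, 18, -14], [8, 2, -6]] · [[-5/3, 2/3, 5/3], [-16/3, 7/3, 13/3], [-4, 2, 3]] = [[0, -2, -4], [0, -2, 4]].

P = [[0, -2, -4], [0, -2, 4]]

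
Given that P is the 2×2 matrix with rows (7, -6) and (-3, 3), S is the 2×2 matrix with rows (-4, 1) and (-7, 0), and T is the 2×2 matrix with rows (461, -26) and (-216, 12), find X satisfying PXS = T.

X = [[-2, -3], [2, 5]]

Isolating X: multiply by P⁻¹ from the left and S⁻¹ from the right, so X = P⁻¹TS⁻¹.
det P = 3, so P⁻¹ = [[1, 2], [1, 7/3]].
det S = 7; the adjugate gives S⁻¹ = [[0, -1/7], [1, -4/7]].
P⁻¹T = [[29, -2], [-43, 2]].
X = (P⁻¹T)S⁻¹ = [[-2, -3], [2, 5]].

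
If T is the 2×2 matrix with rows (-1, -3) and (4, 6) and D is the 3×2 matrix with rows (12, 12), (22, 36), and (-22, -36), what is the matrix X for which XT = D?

X = [[4, 4], [-2, 5], [2, -5]]

Right-multiplying both sides by T⁻¹ gives X = DT⁻¹.
T has determinant 6; T⁻¹ = [[1, 1/2], [-2/3, -1/6]].
X = DT⁻¹ = [[12, 12], [22, 36], [-22, -36]] · [[1, 1/2], [-2/3, -1/6]] = [[4, 4], [-2, 5], [2, -5]].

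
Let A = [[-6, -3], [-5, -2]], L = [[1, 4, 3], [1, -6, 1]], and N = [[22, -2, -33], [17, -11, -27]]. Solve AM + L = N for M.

AM = N − L = [[21, -6, -36], [16, -5, -28]].
Since A multiplies M on the left, M = A⁻¹(N − L).
det A = -3; the adjugate gives A⁻¹ = [[2/3, -1], [-5/3, 2]].
M = A⁻¹(N − L) = [[-2, 1, 4], [-3, 0, 4]].

M = [[-2, 1, 4], [-3, 0, 4]]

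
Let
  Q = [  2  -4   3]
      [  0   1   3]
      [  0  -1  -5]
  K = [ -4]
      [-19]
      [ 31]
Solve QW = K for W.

Since Q multiplies W on the left, W = Q⁻¹K.
det Q = -4, so Q⁻¹ = [[1/2, 23/4, 15/4], [0, 5/2, 3/2], [0, -1/2, -1/2]].
W = Q⁻¹K = [[1/2, 23/4, 15/4], [0, 5/2, 3/2], [0, -1/2, -1/2]] · [[-4], [-19], [31]] = [[5], [-1], [-6]].

W = [[5], [-1], [-6]]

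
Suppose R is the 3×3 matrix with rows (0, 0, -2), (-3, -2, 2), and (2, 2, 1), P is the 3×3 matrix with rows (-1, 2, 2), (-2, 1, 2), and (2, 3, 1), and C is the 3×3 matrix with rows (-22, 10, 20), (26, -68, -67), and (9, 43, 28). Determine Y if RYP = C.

Y = [[-2, 5, 3], [-1, 4, 4], [-5, -1, 2]]

Left-multiply by R⁻¹ and right-multiply by P⁻¹: Y = R⁻¹CP⁻¹.
R has determinant 4; R⁻¹ = [[-3/2, -1, -1], [7/4, 1, 3/2], [-1/2, 0, 0]].
det P = 1; the adjugate gives P⁻¹ = [[-5, 4, 2], [6, -5, -2], [-8, 7, 3]].
R⁻¹C = [[-2, 10, 9], [1, 14, 10], [11, -5, -10]].
Y = (R⁻¹C)P⁻¹ = [[-2, 5, 3], [-1, 4, 4], [-5, -1, 2]].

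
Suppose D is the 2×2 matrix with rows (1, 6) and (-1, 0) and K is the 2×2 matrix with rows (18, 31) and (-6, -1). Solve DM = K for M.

Left-multiplying both sides by D⁻¹ gives M = D⁻¹K.
det D = 6; the adjugate gives D⁻¹ = [[0, -1], [1/6, 1/6]].
M = D⁻¹K = [[0, -1], [1/6, 1/6]] · [[18, 31], [-6, -1]] = [[6, 1], [2, 5]].

M = [[6, 1], [2, 5]]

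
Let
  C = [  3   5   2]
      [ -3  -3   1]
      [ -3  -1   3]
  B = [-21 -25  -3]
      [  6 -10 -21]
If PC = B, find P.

Right-multiplying both sides by C⁻¹ gives P = BC⁻¹.
C has determinant -6; C⁻¹ = [[4/3, 17/6, -11/6], [-1, -5/2, 3/2], [1, 2, -1]].
P = BC⁻¹ = [[-21, -25, -3], [6, -10, -21]] · [[4/3, 17/6, -11/6], [-1, -5/2, 3/2], [1, 2, -1]] = [[-6, -3, 4], [-3, 0, -5]].

P = [[-6, -3, 4], [-3, 0, -5]]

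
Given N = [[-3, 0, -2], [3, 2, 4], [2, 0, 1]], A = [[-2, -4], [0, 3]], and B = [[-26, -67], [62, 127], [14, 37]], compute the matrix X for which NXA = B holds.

X = [[-1, 1], [-4, -3], [-5, 1]]

X = N⁻¹BA⁻¹ (apply N⁻¹ on the left and A⁻¹ on the right).
N has determinant 2; N⁻¹ = [[1, 0, 2], [5/2, 1/2, 3], [-2, 0, -3]].
A has determinant -6; A⁻¹ = [[-1/2, -2/3], [0, 1/3]].
N⁻¹B = [[2, 7], [8, 7], [10, 23]].
X = (N⁻¹B)A⁻¹ = [[-1, 1], [-4, -3], [-5, 1]].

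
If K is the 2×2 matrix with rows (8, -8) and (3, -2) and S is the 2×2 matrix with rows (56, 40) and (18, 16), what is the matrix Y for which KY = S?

Y = [[4, 6], [-3, 1]]

Since K multiplies Y on the left, Y = K⁻¹S.
det K = 8, so K⁻¹ = [[-1/4, 1], [-3/8, 1]].
Y = K⁻¹S = [[-1/4, 1], [-3/8, 1]] · [[56, 40], [18, 16]] = [[4, 6], [-3, 1]].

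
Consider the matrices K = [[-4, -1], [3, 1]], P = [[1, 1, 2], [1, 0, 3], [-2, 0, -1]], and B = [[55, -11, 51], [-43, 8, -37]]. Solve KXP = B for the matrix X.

X = [[3, -5, 5], [-1, 4, 5]]

Left-multiply by K⁻¹ and right-multiply by P⁻¹: X = K⁻¹BP⁻¹.
det K = -1; the adjugate gives K⁻¹ = [[-1, -1], [3, 4]].
det P = -5; the adjugate gives P⁻¹ = [[0, -1/5, -3/5], [1, -3/5, 1/5], [0, 2/5, 1/5]].
K⁻¹B = [[-12, 3, -14], [-7, -1, 5]].
X = (K⁻¹B)P⁻¹ = [[3, -5, 5], [-1, 4, 5]].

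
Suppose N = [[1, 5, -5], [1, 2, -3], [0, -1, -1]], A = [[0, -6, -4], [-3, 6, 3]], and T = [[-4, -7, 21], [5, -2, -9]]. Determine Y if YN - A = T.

Y = [[-2, -2, -1], [0, 2, 0]]

YN = T + A = [[-4, -13, 17], [2, 4, -6]].
Right-multiplying both sides by N⁻¹ gives Y = (T + A)N⁻¹.
N has determinant 5; N⁻¹ = [[-1, 2, -1], [1/5, -1/5, -2/5], [-1/5, 1/5, -3/5]].
Y = (T + A)N⁻¹ = [[-2, -2, -1], [0, 2, 0]].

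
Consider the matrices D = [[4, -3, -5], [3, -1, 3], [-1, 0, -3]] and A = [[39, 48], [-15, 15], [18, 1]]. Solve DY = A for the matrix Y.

D is on the left of Y, so left-multiply by D⁻¹: Y = D⁻¹A.
D has determinant -1; D⁻¹ = [[-3, 9, 14], [-6, 17, 27], [1, -3, -5]].
Y = D⁻¹A = [[-3, 9, 14], [-6, 17, 27], [1, -3, -5]] · [[39, 48], [-15, 15], [18, 1]] = [[0, 5], [-3, -6], [-6, -2]].

Y = [[0, 5], [-3, -6], [-6, -2]]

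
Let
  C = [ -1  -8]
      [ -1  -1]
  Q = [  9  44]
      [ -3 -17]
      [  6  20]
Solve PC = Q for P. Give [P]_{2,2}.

1

Since C sits to the right of P, P = QC⁻¹.
C has determinant -7; C⁻¹ = [[1/7, -8/7], [-1/7, 1/7]].
P = QC⁻¹ = [[9, 44], [-3, -17], [6, 20]] · [[1/7, -8/7], [-1/7, 1/7]] = [[-5, -4], [2, 1], [-2, -4]].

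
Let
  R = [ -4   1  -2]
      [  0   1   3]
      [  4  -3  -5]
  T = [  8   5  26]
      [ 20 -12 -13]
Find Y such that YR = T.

Since R sits to the right of Y, Y = TR⁻¹.
det R = 4; the adjugate gives R⁻¹ = [[1, 11/4, 5/4], [3, 7, 3], [-1, -2, -1]].
Y = TR⁻¹ = [[8, 5, 26], [20, -12, -13]] · [[1, 11/4, 5/4], [3, 7, 3], [-1, -2, -1]] = [[-3, 5, -1], [-3, -3, 2]].

Y = [[-3, 5, -1], [-3, -3, 2]]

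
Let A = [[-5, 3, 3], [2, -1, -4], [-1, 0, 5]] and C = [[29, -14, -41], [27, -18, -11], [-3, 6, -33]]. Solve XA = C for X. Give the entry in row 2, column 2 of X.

6

A is on the right of X, so right-multiply by A⁻¹: X = CA⁻¹.
det A = 4; the adjugate gives A⁻¹ = [[-5/4, -15/4, -9/4], [-3/2, -11/2, -7/2], [-1/4, -3/4, -1/4]].
X = CA⁻¹ = [[29, -14, -41], [27, -18, -11], [-3, 6, -33]] · [[-5/4, -15/4, -9/4], [-3/2, -11/2, -7/2], [-1/4, -3/4, -1/4]] = [[-5, -1, -6], [-4, 6, 5], [3, 3, -6]].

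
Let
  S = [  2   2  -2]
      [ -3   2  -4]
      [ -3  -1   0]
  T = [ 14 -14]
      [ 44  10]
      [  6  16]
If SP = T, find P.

P = [[-4, -6], [6, 2], [-5, 3]]

Since S multiplies P on the left, P = S⁻¹T.
det S = -2; the adjugate gives S⁻¹ = [[2, -1, 2], [-6, 3, -7], [-9/2, 2, -5]].
P = S⁻¹T = [[2, -1, 2], [-6, 3, -7], [-9/2, 2, -5]] · [[14, -14], [44, 10], [6, 16]] = [[-4, -6], [6, 2], [-5, 3]].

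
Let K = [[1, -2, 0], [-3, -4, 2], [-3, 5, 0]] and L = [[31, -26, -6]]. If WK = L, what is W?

Since K sits to the right of W, W = LK⁻¹.
det K = 2, so K⁻¹ = [[-5, 0, -2], [-3, 0, -1], [-27/2, 1/2, -5]].
W = LK⁻¹ = [[31, -26, -6]] · [[-5, 0, -2], [-3, 0, -1], [-27/2, 1/2, -5]] = [[4, -3, -6]].

W = [[4, -3, -6]]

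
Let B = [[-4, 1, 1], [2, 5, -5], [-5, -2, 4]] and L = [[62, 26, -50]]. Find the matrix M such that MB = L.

M = [[-6, 4, -6]]

Right-multiplying both sides by B⁻¹ gives M = LB⁻¹.
det B = -2, so B⁻¹ = [[-5, 3, 5], [-17/2, 11/2, 9], [-21/2, 13/2, 11]].
M = LB⁻¹ = [[62, 26, -50]] · [[-5, 3, 5], [-17/2, 11/2, 9], [-21/2, 13/2, 11]] = [[-6, 4, -6]].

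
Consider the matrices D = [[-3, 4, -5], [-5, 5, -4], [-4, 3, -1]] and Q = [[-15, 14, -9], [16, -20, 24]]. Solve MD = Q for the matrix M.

Since D sits to the right of M, M = QD⁻¹.
det D = -2, so D⁻¹ = [[-7/2, 11/2, -9/2], [-11/2, 17/2, -13/2], [-5/2, 7/2, -5/2]].
M = QD⁻¹ = [[-15, 14, -9], [16, -20, 24]] · [[-7/2, 11/2, -9/2], [-11/2, 17/2, -13/2], [-5/2, 7/2, -5/2]] = [[-2, 5, -1], [-6, 2, -2]].

M = [[-2, 5, -1], [-6, 2, -2]]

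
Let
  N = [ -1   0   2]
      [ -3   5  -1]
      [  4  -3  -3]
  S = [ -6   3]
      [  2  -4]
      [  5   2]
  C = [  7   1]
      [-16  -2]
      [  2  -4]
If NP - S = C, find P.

NP = C + S = [[1, 4], [-14, -6], [7, -2]].
N is on the left of P, so left-multiply by N⁻¹: P = N⁻¹(C + S).
N has determinant -4; N⁻¹ = [[9/2, 3/2, 5/2], [13/4, 5/4, 7/4], [11/4, 3/4, 5/4]].
P = N⁻¹(C + S) = [[1, 4], [-2, 2], [1, 4]].

P = [[1, 4], [-2, 2], [1, 4]]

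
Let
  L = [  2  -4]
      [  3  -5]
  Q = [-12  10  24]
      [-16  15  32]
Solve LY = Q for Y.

Since L multiplies Y on the left, Y = L⁻¹Q.
det L = 2; the adjugate gives L⁻¹ = [[-5/2, 2], [-3/2, 1]].
Y = L⁻¹Q = [[-5/2, 2], [-3/2, 1]] · [[-12, 10, 24], [-16, 15, 32]] = [[-2, 5, 4], [2, 0, -4]].

Y = [[-2, 5, 4], [2, 0, -4]]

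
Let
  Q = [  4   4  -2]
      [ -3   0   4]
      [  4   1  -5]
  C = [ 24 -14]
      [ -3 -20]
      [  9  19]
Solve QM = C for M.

Left-multiplying both sides by Q⁻¹ gives M = Q⁻¹C.
Q has determinant -6; Q⁻¹ = [[2/3, -3, -8/3], [-1/6, 2, 5/3], [1/2, -2, -2]].
M = Q⁻¹C = [[2/3, -3, -8/3], [-1/6, 2, 5/3], [1/2, -2, -2]] · [[24, -14], [-3, -20], [9, 19]] = [[1, 0], [5, -6], [0, -5]].

M = [[1, 0], [5, -6], [0, -5]]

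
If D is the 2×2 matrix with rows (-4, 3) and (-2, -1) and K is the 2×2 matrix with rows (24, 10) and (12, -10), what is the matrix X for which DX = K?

D is on the left of X, so left-multiply by D⁻¹: X = D⁻¹K.
det D = 10; the adjugate gives D⁻¹ = [[-1/10, -3/10], [1/5, -2/5]].
X = D⁻¹K = [[-1/10, -3/10], [1/5, -2/5]] · [[24, 10], [12, -10]] = [[-6, 2], [0, 6]].

X = [[-6, 2], [0, 6]]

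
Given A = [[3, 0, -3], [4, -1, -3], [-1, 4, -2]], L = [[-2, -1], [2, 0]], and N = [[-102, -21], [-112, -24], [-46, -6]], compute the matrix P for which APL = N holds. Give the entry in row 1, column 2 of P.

P = A⁻¹NL⁻¹ (apply A⁻¹ on the left and L⁻¹ on the right).
A has determinant -3; A⁻¹ = [[-14/3, 4, 1], [-11/3, 3, 1], [-5, 4, 1]].
L has determinant 2; L⁻¹ = [[0, 1/2], [-1, -1]].
A⁻¹N = [[-18, -4], [-8, -1], [16, 3]].
P = (A⁻¹N)L⁻¹ = [[4, -5], [1, -3], [-3, 5]].

-5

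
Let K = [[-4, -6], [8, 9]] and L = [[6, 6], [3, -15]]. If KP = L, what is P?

K is on the left of P, so left-multiply by K⁻¹: P = K⁻¹L.
det K = 12; the adjugate gives K⁻¹ = [[3/4, 1/2], [-2/3, -1/3]].
P = K⁻¹L = [[3/4, 1/2], [-2/3, -1/3]] · [[6, 6], [3, -15]] = [[6, -3], [-5, 1]].

P = [[6, -3], [-5, 1]]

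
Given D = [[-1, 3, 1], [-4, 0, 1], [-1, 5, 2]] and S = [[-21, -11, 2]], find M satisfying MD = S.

D is on the right of M, so right-multiply by D⁻¹: M = SD⁻¹.
det D = 6; the adjugate gives D⁻¹ = [[-5/6, -1/6, 1/2], [7/6, -1/6, -1/2], [-10/3, 1/3, 2]].
M = SD⁻¹ = [[-21, -11, 2]] · [[-5/6, -1/6, 1/2], [7/6, -1/6, -1/2], [-10/3, 1/3, 2]] = [[-2, 6, -1]].

M = [[-2, 6, -1]]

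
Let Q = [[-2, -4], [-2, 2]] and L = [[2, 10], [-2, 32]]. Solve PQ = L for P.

P = [[-2, 1], [-5, 6]]

Q is on the right of P, so right-multiply by Q⁻¹: P = LQ⁻¹.
det Q = -12; the adjugate gives Q⁻¹ = [[-1/6, -1/3], [-1/6, 1/6]].
P = LQ⁻¹ = [[2, 10], [-2, 32]] · [[-1/6, -1/3], [-1/6, 1/6]] = [[-2, 1], [-5, 6]].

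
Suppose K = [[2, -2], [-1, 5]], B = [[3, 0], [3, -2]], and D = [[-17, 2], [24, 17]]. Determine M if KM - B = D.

KM = D + B = [[-14, 2], [27, 15]].
K is on the left of M, so left-multiply by K⁻¹: M = K⁻¹(D + B).
K has determinant 8; K⁻¹ = [[5/8, 1/4], [1/8, 1/4]].
M = K⁻¹(D + B) = [[-2, 5], [5, 4]].

M = [[-2, 5], [5, 4]]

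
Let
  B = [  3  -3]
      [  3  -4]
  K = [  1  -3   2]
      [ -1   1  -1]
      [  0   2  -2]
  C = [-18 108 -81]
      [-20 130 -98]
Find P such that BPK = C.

P = [[-4, 0, 1], [5, 3, -5]]

P = B⁻¹CK⁻¹ (apply B⁻¹ on the left and K⁻¹ on the right).
det B = -3, so B⁻¹ = [[4/3, -1], [1, -1]].
det K = 2, so K⁻¹ = [[0, -1, 1/2], [-1, -1, -1/2], [-1, -1, -1]].
B⁻¹C = [[-4, 14, -10], [2, -22, 17]].
P = (B⁻¹C)K⁻¹ = [[-4, 0, 1], [5, 3, -5]].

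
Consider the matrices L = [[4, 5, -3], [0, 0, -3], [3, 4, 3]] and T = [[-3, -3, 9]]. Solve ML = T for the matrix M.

L is on the right of M, so right-multiply by L⁻¹: M = TL⁻¹.
det L = 3; the adjugate gives L⁻¹ = [[4, -9, -5], [-3, 7, 4], [0, -1/3, 0]].
M = TL⁻¹ = [[-3, -3, 9]] · [[4, -9, -5], [-3, 7, 4], [0, -1/3, 0]] = [[-3, 3, 3]].

M = [[-3, 3, 3]]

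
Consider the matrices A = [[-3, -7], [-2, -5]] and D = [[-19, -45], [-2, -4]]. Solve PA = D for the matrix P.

Since A sits to the right of P, P = DA⁻¹.
A has determinant 1; A⁻¹ = [[-5, 7], [2, -3]].
P = DA⁻¹ = [[-19, -45], [-2, -4]] · [[-5, 7], [2, -3]] = [[5, 2], [2, -2]].

P = [[5, 2], [2, -2]]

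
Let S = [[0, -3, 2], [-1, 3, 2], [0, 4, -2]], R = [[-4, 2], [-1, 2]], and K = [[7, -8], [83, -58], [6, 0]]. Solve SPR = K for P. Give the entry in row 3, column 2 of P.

Left-multiply by S⁻¹ and right-multiply by R⁻¹: P = S⁻¹KR⁻¹.
det S = -2; the adjugate gives S⁻¹ = [[7, -1, 6], [1, 0, 1], [2, 0, 3/2]].
det R = -6, so R⁻¹ = [[-1/3, 1/3], [-1/6, 2/3]].
S⁻¹K = [[2, 2], [13, -8], [23, -16]].
P = (S⁻¹K)R⁻¹ = [[-1, 2], [-3, -1], [-5, -3]].

-3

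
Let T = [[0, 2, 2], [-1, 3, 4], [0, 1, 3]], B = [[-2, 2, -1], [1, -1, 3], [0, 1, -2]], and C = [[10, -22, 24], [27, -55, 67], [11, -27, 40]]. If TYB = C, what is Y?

Y = T⁻¹CB⁻¹ (apply T⁻¹ on the left and B⁻¹ on the right).
T has determinant 4; T⁻¹ = [[5/4, -1, 1/2], [3/4, 0, -1/2], [-1/4, 0, 1/2]].
det B = 5; the adjugate gives B⁻¹ = [[-1/5, 3/5, 1], [2/5, 4/5, 1], [1/5, 2/5, 0]].
T⁻¹C = [[-9, 14, -17], [2, -3, -2], [3, -8, 14]].
Y = (T⁻¹C)B⁻¹ = [[4, -1, 5], [-2, -2, -1], [-1, 1, -5]].

Y = [[4, -1, 5], [-2, -2, -1], [-1, 1, -5]]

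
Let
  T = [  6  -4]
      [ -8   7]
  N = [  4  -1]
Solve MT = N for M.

T is on the right of M, so right-multiply by T⁻¹: M = NT⁻¹.
det T = 10; the adjugate gives T⁻¹ = [[7/10, 2/5], [4/5, 3/5]].
M = NT⁻¹ = [[4, -1]] · [[7/10, 2/5], [4/5, 3/5]] = [[2, 1]].

M = [[2, 1]]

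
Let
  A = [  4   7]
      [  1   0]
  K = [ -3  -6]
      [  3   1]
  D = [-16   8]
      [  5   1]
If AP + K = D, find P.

AP = D − K = [[-13, 14], [2, 0]].
Left-multiplying both sides by A⁻¹ gives P = A⁻¹(D − K).
A has determinant -7; A⁻¹ = [[0, 1], [1/7, -4/7]].
P = A⁻¹(D − K) = [[2, 0], [-3, 2]].

P = [[2, 0], [-3, 2]]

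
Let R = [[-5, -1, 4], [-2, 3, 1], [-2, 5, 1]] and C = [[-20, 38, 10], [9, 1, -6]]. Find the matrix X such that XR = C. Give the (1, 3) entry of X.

Since R sits to the right of X, X = CR⁻¹.
det R = -6, so R⁻¹ = [[1/3, -7/2, 13/6], [0, -1/2, 1/2], [2/3, -9/2, 17/6]].
X = CR⁻¹ = [[-20, 38, 10], [9, 1, -6]] · [[1/3, -7/2, 13/6], [0, -1/2, 1/2], [2/3, -9/2, 17/6]] = [[0, 6, 4], [-1, -5, 3]].

4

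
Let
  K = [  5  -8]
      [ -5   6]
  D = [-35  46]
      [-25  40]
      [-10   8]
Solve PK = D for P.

P = [[-2, 5], [-5, 0], [2, 4]]

K is on the right of P, so right-multiply by K⁻¹: P = DK⁻¹.
det K = -10, so K⁻¹ = [[-3/5, -4/5], [-1/2, -1/2]].
P = DK⁻¹ = [[-35, 46], [-25, 40], [-10, 8]] · [[-3/5, -4/5], [-1/2, -1/2]] = [[-2, 5], [-5, 0], [2, 4]].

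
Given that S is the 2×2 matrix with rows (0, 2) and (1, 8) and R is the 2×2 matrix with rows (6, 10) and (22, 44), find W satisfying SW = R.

W = [[-2, 4], [3, 5]]

Left-multiplying both sides by S⁻¹ gives W = S⁻¹R.
det S = -2; the adjugate gives S⁻¹ = [[-4, 1], [1/2, 0]].
W = S⁻¹R = [[-4, 1], [1/2, 0]] · [[6, 10], [22, 44]] = [[-2, 4], [3, 5]].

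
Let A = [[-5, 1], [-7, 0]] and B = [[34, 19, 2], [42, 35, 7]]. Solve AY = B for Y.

Since A multiplies Y on the left, Y = A⁻¹B.
A has determinant 7; A⁻¹ = [[0, -1/7], [1, -5/7]].
Y = A⁻¹B = [[0, -1/7], [1, -5/7]] · [[34, 19, 2], [42, 35, 7]] = [[-6, -5, -1], [4, -6, -3]].

Y = [[-6, -5, -1], [4, -6, -3]]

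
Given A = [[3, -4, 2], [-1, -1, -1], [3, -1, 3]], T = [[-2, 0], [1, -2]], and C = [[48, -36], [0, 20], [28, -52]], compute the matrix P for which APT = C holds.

Isolating P: multiply by A⁻¹ from the left and T⁻¹ from the right, so P = A⁻¹CT⁻¹.
A has determinant -4; A⁻¹ = [[1, -5/2, -3/2], [0, -3/4, -1/4], [-1, 9/4, 7/4]].
T has determinant 4; T⁻¹ = [[-1/2, 0], [-1/4, -1/2]].
A⁻¹C = [[6, -8], [-7, -2], [1, -10]].
P = (A⁻¹C)T⁻¹ = [[-1, 4], [4, 1], [2, 5]].

P = [[-1, 4], [4, 1], [2, 5]]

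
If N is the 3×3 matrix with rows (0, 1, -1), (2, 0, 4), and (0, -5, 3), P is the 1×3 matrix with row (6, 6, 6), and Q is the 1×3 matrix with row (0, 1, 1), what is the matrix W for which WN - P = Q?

WN = Q + P = [[6, 7, 7]].
N is on the right of W, so right-multiply by N⁻¹: W = (Q + P)N⁻¹.
det N = 4; the adjugate gives N⁻¹ = [[5, 1/2, 1], [-3/2, 0, -1/2], [-5/2, 0, -1/2]].
W = (Q + P)N⁻¹ = [[2, 3, -1]].

W = [[2, 3, -1]]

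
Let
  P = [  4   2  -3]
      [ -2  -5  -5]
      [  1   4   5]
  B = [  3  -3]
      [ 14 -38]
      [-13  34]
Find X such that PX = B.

X = [[-2, -1], [1, 5], [-3, 3]]

Left-multiplying both sides by P⁻¹ gives X = P⁻¹B.
det P = -1; the adjugate gives P⁻¹ = [[5, 22, 25], [-5, -23, -26], [3, 14, 16]].
X = P⁻¹B = [[5, 22, 25], [-5, -23, -26], [3, 14, 16]] · [[3, -3], [14, -38], [-13, 34]] = [[-2, -1], [1, 5], [-3, 3]].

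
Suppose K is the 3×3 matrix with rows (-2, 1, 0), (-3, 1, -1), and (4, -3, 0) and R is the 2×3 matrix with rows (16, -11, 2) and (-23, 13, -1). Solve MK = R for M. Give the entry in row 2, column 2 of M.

K is on the right of M, so right-multiply by K⁻¹: M = RK⁻¹.
det K = 2, so K⁻¹ = [[-3/2, 0, -1/2], [-2, 0, -1], [5/2, -1, 1/2]].
M = RK⁻¹ = [[16, -11, 2], [-23, 13, -1]] · [[-3/2, 0, -1/2], [-2, 0, -1], [5/2, -1, 1/2]] = [[3, -2, 4], [6, 1, -2]].

1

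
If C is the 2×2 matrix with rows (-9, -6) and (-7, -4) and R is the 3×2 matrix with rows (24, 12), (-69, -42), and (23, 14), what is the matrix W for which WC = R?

Since C sits to the right of W, W = RC⁻¹.
C has determinant -6; C⁻¹ = [[2/3, -1], [-7/6, 3/2]].
W = RC⁻¹ = [[24, 12], [-69, -42], [23, 14]] · [[2/3, -1], [-7/6, 3/2]] = [[2, -6], [3, 6], [-1, -2]].

W = [[2, -6], [3, 6], [-1, -2]]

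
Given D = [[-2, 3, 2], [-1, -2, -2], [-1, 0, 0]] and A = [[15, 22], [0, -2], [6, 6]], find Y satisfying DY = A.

D is on the left of Y, so left-multiply by D⁻¹: Y = D⁻¹A.
D has determinant 2; D⁻¹ = [[0, 0, -1], [1, 1, -3], [-1, -3/2, 7/2]].
Y = D⁻¹A = [[0, 0, -1], [1, 1, -3], [-1, -3/2, 7/2]] · [[15, 22], [0, -2], [6, 6]] = [[-6, -6], [-3, 2], [6, 2]].

Y = [[-6, -6], [-3, 2], [6, 2]]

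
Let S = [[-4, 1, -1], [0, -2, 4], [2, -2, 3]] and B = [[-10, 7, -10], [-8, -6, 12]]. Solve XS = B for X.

X = [[1, 0, -3], [4, 1, 4]]

Right-multiplying both sides by S⁻¹ gives X = BS⁻¹.
det S = -4; the adjugate gives S⁻¹ = [[-1/2, 1/4, -1/2], [-2, 5/2, -4], [-1, 3/2, -2]].
X = BS⁻¹ = [[-10, 7, -10], [-8, -6, 12]] · [[-1/2, 1/4, -1/2], [-2, 5/2, -4], [-1, 3/2, -2]] = [[1, 0, -3], [4, 1, 4]].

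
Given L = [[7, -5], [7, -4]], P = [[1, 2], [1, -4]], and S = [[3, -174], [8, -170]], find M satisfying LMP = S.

M = [[-1, 5], [4, 1]]

Isolating M: multiply by L⁻¹ from the left and P⁻¹ from the right, so M = L⁻¹SP⁻¹.
det L = 7; the adjugate gives L⁻¹ = [[-4/7, 5/7], [-1, 1]].
P has determinant -6; P⁻¹ = [[2/3, 1/3], [1/6, -1/6]].
L⁻¹S = [[4, -22], [5, 4]].
M = (L⁻¹S)P⁻¹ = [[-1, 5], [4, 1]].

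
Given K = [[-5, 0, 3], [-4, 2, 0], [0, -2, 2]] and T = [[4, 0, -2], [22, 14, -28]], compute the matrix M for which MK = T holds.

M = [[0, -1, -1], [-6, 2, -5]]

Since K sits to the right of M, M = TK⁻¹.
K has determinant 4; K⁻¹ = [[1, -3/2, -3/2], [2, -5/2, -3], [2, -5/2, -5/2]].
M = TK⁻¹ = [[4, 0, -2], [22, 14, -28]] · [[1, -3/2, -3/2], [2, -5/2, -3], [2, -5/2, -5/2]] = [[0, -1, -1], [-6, 2, -5]].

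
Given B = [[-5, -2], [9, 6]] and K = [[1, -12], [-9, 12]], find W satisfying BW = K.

B is on the left of W, so left-multiply by B⁻¹: W = B⁻¹K.
det B = -12, so B⁻¹ = [[-1/2, -1/6], [3/4, 5/12]].
W = B⁻¹K = [[-1/2, -1/6], [3/4, 5/12]] · [[1, -12], [-9, 12]] = [[1, 4], [-3, -4]].

W = [[1, 4], [-3, -4]]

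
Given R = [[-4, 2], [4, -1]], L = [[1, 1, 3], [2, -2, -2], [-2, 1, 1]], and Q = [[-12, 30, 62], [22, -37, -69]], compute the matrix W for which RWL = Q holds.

W = [[-4, 1, -5], [0, 2, -3]]

W = R⁻¹QL⁻¹ (apply R⁻¹ on the left and L⁻¹ on the right).
det R = -4, so R⁻¹ = [[1/4, 1/2], [1, 1]].
det L = -4, so L⁻¹ = [[0, -1/2, -1], [-1/2, -7/4, -2], [1/2, 3/4, 1]].
R⁻¹Q = [[8, -11, -19], [10, -7, -7]].
W = (R⁻¹Q)L⁻¹ = [[-4, 1, -5], [0, 2, -3]].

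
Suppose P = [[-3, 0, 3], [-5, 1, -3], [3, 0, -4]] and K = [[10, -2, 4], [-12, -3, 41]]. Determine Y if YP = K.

Right-multiplying both sides by P⁻¹ gives Y = KP⁻¹.
det P = 3; the adjugate gives P⁻¹ = [[-4/3, 0, -1], [-29/3, 1, -8], [-1, 0, -1]].
Y = KP⁻¹ = [[10, -2, 4], [-12, -3, 41]] · [[-4/3, 0, -1], [-29/3, 1, -8], [-1, 0, -1]] = [[2, -2, 2], [4, -3, -5]].

Y = [[2, -2, 2], [4, -3, -5]]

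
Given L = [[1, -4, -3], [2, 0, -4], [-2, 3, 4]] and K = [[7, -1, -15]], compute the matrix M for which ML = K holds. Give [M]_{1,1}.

1

Since L sits to the right of M, M = KL⁻¹.
L has determinant -6; L⁻¹ = [[-2, -7/6, -8/3], [0, 1/3, 1/3], [-1, -5/6, -4/3]].
M = KL⁻¹ = [[7, -1, -15]] · [[-2, -7/6, -8/3], [0, 1/3, 1/3], [-1, -5/6, -4/3]] = [[1, 4, 1]].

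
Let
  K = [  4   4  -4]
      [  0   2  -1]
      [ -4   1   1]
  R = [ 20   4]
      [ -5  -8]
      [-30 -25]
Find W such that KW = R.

Left-multiplying both sides by K⁻¹ gives W = K⁻¹R.
det K = -4; the adjugate gives K⁻¹ = [[-3/4, 2, -1], [-1, 3, -1], [-2, 5, -2]].
W = K⁻¹R = [[-3/4, 2, -1], [-1, 3, -1], [-2, 5, -2]] · [[20, 4], [-5, -8], [-30, -25]] = [[5, 6], [-5, -3], [-5, 2]].

W = [[5, 6], [-5, -3], [-5, 2]]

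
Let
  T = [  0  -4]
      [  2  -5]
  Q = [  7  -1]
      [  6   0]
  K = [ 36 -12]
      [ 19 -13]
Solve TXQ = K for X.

Left-multiply by T⁻¹ and right-multiply by Q⁻¹: X = T⁻¹KQ⁻¹.
det T = 8, so T⁻¹ = [[-5/8, 1/2], [-1/4, 0]].
Q has determinant 6; Q⁻¹ = [[0, 1/6], [-1, 7/6]].
T⁻¹K = [[-13, 1], [-9, 3]].
X = (T⁻¹K)Q⁻¹ = [[-1, -1], [-3, 2]].

X = [[-1, -1], [-3, 2]]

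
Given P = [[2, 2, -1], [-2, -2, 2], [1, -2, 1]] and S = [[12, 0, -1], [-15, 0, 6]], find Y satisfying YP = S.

Since P sits to the right of Y, Y = SP⁻¹.
det P = 6; the adjugate gives P⁻¹ = [[1/3, 0, 1/3], [2/3, 1/2, -1/3], [1, 1, 0]].
Y = SP⁻¹ = [[12, 0, -1], [-15, 0, 6]] · [[1/3, 0, 1/3], [2/3, 1/2, -1/3], [1, 1, 0]] = [[3, -1, 4], [1, 6, -5]].

Y = [[3, -1, 4], [1, 6, -5]]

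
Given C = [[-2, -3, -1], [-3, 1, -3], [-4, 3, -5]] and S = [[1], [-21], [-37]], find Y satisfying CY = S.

Left-multiplying both sides by C⁻¹ gives Y = C⁻¹S.
C has determinant 6; C⁻¹ = [[2/3, -3, 5/3], [-1/2, 1, -1/2], [-5/6, 3, -11/6]].
Y = C⁻¹S = [[2/3, -3, 5/3], [-1/2, 1, -1/2], [-5/6, 3, -11/6]] · [[1], [-21], [-37]] = [[2], [-3], [4]].

Y = [[2], [-3], [4]]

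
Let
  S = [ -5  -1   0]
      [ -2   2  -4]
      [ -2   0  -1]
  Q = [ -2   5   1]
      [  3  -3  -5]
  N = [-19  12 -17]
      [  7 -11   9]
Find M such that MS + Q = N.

M = [[1, 4, 2], [0, -4, 2]]

MS = N − Q = [[-17, 7, -18], [4, -8, 14]].
Since S sits to the right of M, M = (N − Q)S⁻¹.
S has determinant 4; S⁻¹ = [[-1/2, -1/4, 1], [3/2, 5/4, -5], [1, 1/2, -3]].
M = (N − Q)S⁻¹ = [[1, 4, 2], [0, -4, 2]].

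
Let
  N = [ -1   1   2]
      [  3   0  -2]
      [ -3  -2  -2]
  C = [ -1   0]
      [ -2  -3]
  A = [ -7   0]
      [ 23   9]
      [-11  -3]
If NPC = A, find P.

P = [[-3, 1], [-4, -5], [4, 3]]

P = N⁻¹AC⁻¹ (apply N⁻¹ on the left and C⁻¹ on the right).
det N = 4, so N⁻¹ = [[-1, -1/2, -1/2], [3, 2, 1], [-3/2, -5/4, -3/4]].
det C = 3, so C⁻¹ = [[-1, 0], [2/3, -1/3]].
N⁻¹A = [[1, -3], [14, 15], [-10, -9]].
P = (N⁻¹A)C⁻¹ = [[-3, 1], [-4, -5], [4, 3]].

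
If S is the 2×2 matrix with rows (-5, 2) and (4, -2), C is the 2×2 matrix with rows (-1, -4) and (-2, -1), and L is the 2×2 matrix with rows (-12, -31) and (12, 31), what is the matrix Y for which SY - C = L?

SY = L + C = [[-13, -35], [10, 30]].
S is on the left of Y, so left-multiply by S⁻¹: Y = S⁻¹(L + C).
det S = 2; the adjugate gives S⁻¹ = [[-1, -1], [-2, -5/2]].
Y = S⁻¹(L + C) = [[3, 5], [1, -5]].

Y = [[3, 5], [1, -5]]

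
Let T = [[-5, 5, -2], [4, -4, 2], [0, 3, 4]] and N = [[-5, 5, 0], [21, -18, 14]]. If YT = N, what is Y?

T is on the right of Y, so right-multiply by T⁻¹: Y = NT⁻¹.
T has determinant 6; T⁻¹ = [[-11/3, -13/3, 1/3], [-8/3, -10/3, 1/3], [2, 5/2, 0]].
Y = NT⁻¹ = [[-5, 5, 0], [21, -18, 14]] · [[-11/3, -13/3, 1/3], [-8/3, -10/3, 1/3], [2, 5/2, 0]] = [[5, 5, 0], [-1, 4, 1]].

Y = [[5, 5, 0], [-1, 4, 1]]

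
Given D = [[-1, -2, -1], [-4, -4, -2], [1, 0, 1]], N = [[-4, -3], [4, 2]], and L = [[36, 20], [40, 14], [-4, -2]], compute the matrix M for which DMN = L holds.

M = [[-5, -1], [1, -3], [5, 0]]

Isolating M: multiply by D⁻¹ from the left and N⁻¹ from the right, so M = D⁻¹LN⁻¹.
det D = -4; the adjugate gives D⁻¹ = [[1, -1/2, 0], [-1/2, 0, -1/2], [-1, 1/2, 1]].
N has determinant 4; N⁻¹ = [[1/2, 3/4], [-1, -1]].
D⁻¹L = [[16, 13], [-16, -9], [-20, -15]].
M = (D⁻¹L)N⁻¹ = [[-5, -1], [1, -3], [5, 0]].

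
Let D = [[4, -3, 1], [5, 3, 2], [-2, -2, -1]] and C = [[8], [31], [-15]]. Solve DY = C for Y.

D is on the left of Y, so left-multiply by D⁻¹: Y = D⁻¹C.
det D = -3, so D⁻¹ = [[-1/3, 5/3, 3], [-1/3, 2/3, 1], [4/3, -14/3, -9]].
Y = D⁻¹C = [[-1/3, 5/3, 3], [-1/3, 2/3, 1], [4/3, -14/3, -9]] · [[8], [31], [-15]] = [[4], [3], [1]].

Y = [[4], [3], [1]]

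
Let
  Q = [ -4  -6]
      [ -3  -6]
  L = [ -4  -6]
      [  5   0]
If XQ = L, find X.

Right-multiplying both sides by Q⁻¹ gives X = LQ⁻¹.
Q has determinant 6; Q⁻¹ = [[-1, 1], [1/2, -2/3]].
X = LQ⁻¹ = [[-4, -6], [5, 0]] · [[-1, 1], [1/2, -2/3]] = [[1, 0], [-5, 5]].

X = [[1, 0], [-5, 5]]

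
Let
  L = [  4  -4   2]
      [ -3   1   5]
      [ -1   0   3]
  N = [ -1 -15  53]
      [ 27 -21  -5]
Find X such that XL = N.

Since L sits to the right of X, X = NL⁻¹.
det L = -2, so L⁻¹ = [[-3/2, -6, 11], [-2, -7, 13], [-1/2, -2, 4]].
X = NL⁻¹ = [[-1, -15, 53], [27, -21, -5]] · [[-3/2, -6, 11], [-2, -7, 13], [-1/2, -2, 4]] = [[5, 5, 6], [4, -5, 4]].

X = [[5, 5, 6], [4, -5, 4]]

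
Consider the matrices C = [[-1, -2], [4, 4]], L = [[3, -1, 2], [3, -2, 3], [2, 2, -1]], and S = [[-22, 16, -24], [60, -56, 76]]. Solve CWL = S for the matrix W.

Isolating W: multiply by C⁻¹ from the left and L⁻¹ from the right, so W = C⁻¹SL⁻¹.
det C = 4; the adjugate gives C⁻¹ = [[1, 1/2], [-1, -1/4]].
det L = -1, so L⁻¹ = [[4, -3, -1], [-9, 7, 3], [-10, 8, 3]].
C⁻¹S = [[8, -12, 14], [7, -2, 5]].
W = (C⁻¹S)L⁻¹ = [[0, 4, -2], [-4, 5, 2]].

W = [[0, 4, -2], [-4, 5, 2]]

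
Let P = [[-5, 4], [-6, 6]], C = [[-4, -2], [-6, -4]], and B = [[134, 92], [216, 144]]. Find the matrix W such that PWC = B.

W = [[-4, 1], [-4, -5]]

Left-multiply by P⁻¹ and right-multiply by C⁻¹: W = P⁻¹BC⁻¹.
det P = -6, so P⁻¹ = [[-1, 2/3], [-1, 5/6]].
C has determinant 4; C⁻¹ = [[-1, 1/2], [3/2, -1]].
P⁻¹B = [[10, 4], [46, 28]].
W = (P⁻¹B)C⁻¹ = [[-4, 1], [-4, -5]].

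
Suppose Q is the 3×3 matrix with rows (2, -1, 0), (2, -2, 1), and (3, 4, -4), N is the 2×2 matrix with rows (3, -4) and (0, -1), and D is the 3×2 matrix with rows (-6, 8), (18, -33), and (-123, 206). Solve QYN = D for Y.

Isolating Y: multiply by Q⁻¹ from the left and N⁻¹ from the right, so Y = Q⁻¹DN⁻¹.
Q has determinant -3; Q⁻¹ = [[-4/3, 4/3, 1/3], [-11/3, 8/3, 2/3], [-14/3, 11/3, 2/3]].
N has determinant -3; N⁻¹ = [[1/3, -4/3], [0, -1]].
Q⁻¹D = [[-9, 14], [-12, 20], [12, -21]].
Y = (Q⁻¹D)N⁻¹ = [[-3, -2], [-4, -4], [4, 5]].

Y = [[-3, -2], [-4, -4], [4, 5]]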